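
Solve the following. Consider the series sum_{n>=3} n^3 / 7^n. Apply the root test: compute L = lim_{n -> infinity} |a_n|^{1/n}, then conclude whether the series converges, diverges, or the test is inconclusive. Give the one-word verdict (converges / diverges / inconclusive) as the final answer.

Let a_n denote the general term. Form |a_n|^(1/n) and simplify:
|a_n|^(1/n) = n^(3/n)/7
Take the limit as n -> infinity: L = 1/7.
Since L = 1/7 < 1, the root test implies convergence.

converges


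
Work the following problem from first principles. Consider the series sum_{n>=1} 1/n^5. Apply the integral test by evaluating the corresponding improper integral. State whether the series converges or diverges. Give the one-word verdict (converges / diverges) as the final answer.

Let f(x) = x^(-5). Then f is positive, continuous, and decreasing on [1, infinity), so the integral test applies.
Compute the improper integral int_{1}^infinity f(x) dx:
  antiderivative F(x) = -1/(4*x^4).
  As x -> infinity, F(x) -> 0 (since p = 5 > 1).
  So int = F(infinity) - F(1) = 0 - (-1/4) = 1/4.
  Finite, so by the integral test, the series converges.

converges


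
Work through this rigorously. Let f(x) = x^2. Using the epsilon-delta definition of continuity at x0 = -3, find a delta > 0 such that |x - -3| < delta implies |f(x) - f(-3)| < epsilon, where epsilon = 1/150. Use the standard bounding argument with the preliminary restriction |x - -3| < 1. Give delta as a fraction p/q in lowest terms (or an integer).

Factor: |x^2 - (-3)^2| = |x - -3| * |x + -3|.
Impose |x - -3| < 1 first. Then |x + -3| = |(x - -3) + 2*(-3)| <= |x - -3| + 2*|-3| < 1 + 6 = 7.
So |x^2 - (-3)^2| < delta * 7.
We need delta * 7 <= 1/150, i.e. delta <= 1/150/7 = 1/1050.
Since 1/1050 < 1, this is tighter than 1; take delta = 1/1050.
So delta = 1/1050 works.

1/1050


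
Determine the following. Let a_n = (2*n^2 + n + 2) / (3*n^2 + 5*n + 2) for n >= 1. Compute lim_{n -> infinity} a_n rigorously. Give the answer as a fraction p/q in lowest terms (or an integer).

Divide numerator and denominator by n^2, the highest power:
numerator / n^2 = 2 + 1/n + 2/n^2
denominator / n^2 = 3 + 5/n + 2/n^2
As n -> infinity, all terms of the form c/n^k (k >= 1) tend to 0.
So numerator / n^2 -> 2 and denominator / n^2 -> 3.
Therefore lim a_n = 2/3.

2/3


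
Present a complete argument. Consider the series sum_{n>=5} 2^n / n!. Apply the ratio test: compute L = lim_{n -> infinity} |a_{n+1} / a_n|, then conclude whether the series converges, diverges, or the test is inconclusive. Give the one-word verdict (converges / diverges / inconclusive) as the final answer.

Let a_n denote the general term. Form the ratio a_{n+1}/a_n and simplify:
a_{n+1}/a_n = 2/(n + 1)
Take the limit as n -> infinity: L = 0.
Since L = 0 < 1, the ratio test implies the series converges.

converges


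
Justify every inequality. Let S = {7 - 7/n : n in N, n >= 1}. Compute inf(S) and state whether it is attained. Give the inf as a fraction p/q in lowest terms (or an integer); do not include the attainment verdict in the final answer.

Analysis:
- Values: 0, 7/2, 14/3, 21/4, ... strictly increasing.
- Minimum is 0 (n=1); inf = 0 (attained).
- 7 - 7/n -> 7 from below; sup = 7, not attained.
Conclusion: inf(S) = 0, attained in S.

0


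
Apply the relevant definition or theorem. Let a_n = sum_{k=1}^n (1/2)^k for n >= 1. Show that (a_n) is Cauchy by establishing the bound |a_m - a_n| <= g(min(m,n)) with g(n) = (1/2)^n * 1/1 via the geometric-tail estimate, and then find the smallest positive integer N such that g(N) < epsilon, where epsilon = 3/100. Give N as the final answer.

For m > n >= 1: |a_m - a_n| = sum_{k=n+1}^m (1/2)^k < sum_{k=n+1}^infinity (1/2)^k = (1/2)^(n+1) / (1 - 1/2) = (1/2)^n * (1/2) * (2/1) = (1/2)^n * 1/1.
So g(n) = (1/2)^n / 1. Since g(n) -> 0, (a_n) is Cauchy.
Now solve g(N) < 3/100: (1/2)^N / 1 < 3/100 <=> 2^N > 1 / (1 * 3/100) = 100/3.
Check powers of 2: 2^5 = 32 <= 100/3, 2^6 = 64 > 100/3.
So the smallest such N is 6. Check: g(6) = 1/(1 * 64) = 1/64 < 3/100.

6


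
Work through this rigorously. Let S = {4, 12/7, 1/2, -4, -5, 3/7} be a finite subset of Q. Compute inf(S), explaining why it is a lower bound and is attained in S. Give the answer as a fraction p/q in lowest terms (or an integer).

S is finite, so inf(S) = min(S).
Sorted increasing:
-5, -4, 3/7, 1/2, 12/7, 4
The extremum is -5.
For every x in S, x >= -5. And -5 is in S, so it is attained.
Therefore inf(S) = -5.

-5


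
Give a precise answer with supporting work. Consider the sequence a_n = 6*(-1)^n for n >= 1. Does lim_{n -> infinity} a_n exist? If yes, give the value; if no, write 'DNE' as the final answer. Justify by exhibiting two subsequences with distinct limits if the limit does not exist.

Examine the behaviour of a_n along subsequences.
Even-n subsequence a_{2k} = 6 -> 6. Odd-n subsequence a_{2k+1} = -6 -> -6.
Since these two subsequential limits are 6 and -6, distinct, the full sequence cannot converge (a convergent sequence has all subsequences tending to the same limit). So lim a_n does not exist.

DNE


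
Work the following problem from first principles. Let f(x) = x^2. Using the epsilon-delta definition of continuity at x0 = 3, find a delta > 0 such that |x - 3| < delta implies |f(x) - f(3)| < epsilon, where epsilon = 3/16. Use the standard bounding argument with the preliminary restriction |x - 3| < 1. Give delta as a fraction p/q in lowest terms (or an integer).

Factor: |x^2 - (3)^2| = |x - 3| * |x + 3|.
Impose |x - 3| < 1 first. Then |x + 3| = |(x - 3) + 2*(3)| <= |x - 3| + 2*|3| < 1 + 6 = 7.
So |x^2 - (3)^2| < delta * 7.
We need delta * 7 <= 3/16, i.e. delta <= 3/16/7 = 3/112.
Since 3/112 < 1, this is tighter than 1; take delta = 3/112.
So delta = 3/112 works.

3/112


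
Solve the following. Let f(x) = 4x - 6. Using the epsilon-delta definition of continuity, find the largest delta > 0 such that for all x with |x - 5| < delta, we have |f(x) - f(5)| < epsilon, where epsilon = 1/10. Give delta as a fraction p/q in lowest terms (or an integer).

We compute f(5) = 4*(5) - 6 = 14.
|f(x) - f(5)| = |4x - 6 - (14)| = |4(x - 5)| = 4|x - 5|.
We need 4|x - 5| < 1/10, i.e. |x - 5| < 1/10 / 4 = 1/40.
So any delta <= 1/40 works. Conversely, if delta > 1/40, then x = 5 + 1/40 satisfies |x - 5| = 1/40 < delta but |f(x) - f(5)| = 4 * 1/40 = 1/10, which is not < 1/10; so no larger delta works.
Hence the largest such delta is 1/40.

1/40


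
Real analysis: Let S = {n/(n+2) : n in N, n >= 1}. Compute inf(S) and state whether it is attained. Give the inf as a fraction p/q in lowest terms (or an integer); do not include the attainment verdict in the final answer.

Analysis:
- Values: 1/3, 1/2, 3/5, 2/3, ... strictly increasing.
- Minimum is 1/3 (n=1); inf = 1/3 (attained).
- n/(n+2) = 1 - 2/(n+2) -> 1 from below as n -> infinity, and never equals 1.
- So sup = 1 (not attained).
Conclusion: inf(S) = 1/3, attained in S.

1/3


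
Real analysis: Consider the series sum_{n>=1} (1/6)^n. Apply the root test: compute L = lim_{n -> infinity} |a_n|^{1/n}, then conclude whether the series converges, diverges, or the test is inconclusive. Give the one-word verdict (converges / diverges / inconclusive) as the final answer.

Let a_n denote the general term. Form |a_n|^(1/n) and simplify:
|a_n|^(1/n) = 1/6
Take the limit as n -> infinity: L = 1/6.
Since L = 1/6 < 1, the root test implies convergence.

converges


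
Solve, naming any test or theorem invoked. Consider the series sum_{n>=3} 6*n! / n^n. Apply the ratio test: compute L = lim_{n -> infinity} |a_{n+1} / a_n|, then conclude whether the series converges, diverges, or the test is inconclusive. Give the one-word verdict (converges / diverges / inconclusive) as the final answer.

Let a_n denote the general term. Form the ratio a_{n+1}/a_n and simplify:
a_{n+1}/a_n = (n/(n + 1))^n
Take the limit as n -> infinity: L = exp(-1).
Since L = exp(-1) < 1, the ratio test implies the series converges.

converges


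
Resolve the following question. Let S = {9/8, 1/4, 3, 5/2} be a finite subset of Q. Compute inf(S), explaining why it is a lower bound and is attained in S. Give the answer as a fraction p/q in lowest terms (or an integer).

S is finite, so inf(S) = min(S).
Sorted increasing:
1/4, 9/8, 5/2, 3
The extremum is 1/4.
For every x in S, x >= 1/4. And 1/4 is in S, so it is attained.
Therefore inf(S) = 1/4.

1/4


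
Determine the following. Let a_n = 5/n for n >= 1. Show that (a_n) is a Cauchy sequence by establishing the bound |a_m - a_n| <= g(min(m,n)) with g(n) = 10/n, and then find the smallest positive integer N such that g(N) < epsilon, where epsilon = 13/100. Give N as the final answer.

For any m, n >= 1, by the triangle inequality:
|a_m - a_n| = |5/m - 5/n| <= 5*1/m + 5*1/n <= 10/min(m,n).
So g(n) = 10/n bounds the Cauchy difference. Since g(n) -> 0, (a_n) is Cauchy.
Now solve g(N) < 13/100: 10/N < 13/100 <=> N > 10 / (13/100) = 1000/13.
The smallest integer strictly greater than 1000/13 is N = 77.
Check: g(77) = 10/77 = 10/77 < 13/100; g(76) = 5/38 >= 13/100. So N = 77.

77


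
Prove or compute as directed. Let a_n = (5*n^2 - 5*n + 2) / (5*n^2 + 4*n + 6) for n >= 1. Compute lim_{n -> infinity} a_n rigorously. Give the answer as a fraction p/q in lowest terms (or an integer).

Divide numerator and denominator by n^2, the highest power:
numerator / n^2 = 5 - 5/n + 2/n^2
denominator / n^2 = 5 + 4/n + 6/n^2
As n -> infinity, all terms of the form c/n^k (k >= 1) tend to 0.
So numerator / n^2 -> 5 and denominator / n^2 -> 5.
Therefore lim a_n = 1.

1


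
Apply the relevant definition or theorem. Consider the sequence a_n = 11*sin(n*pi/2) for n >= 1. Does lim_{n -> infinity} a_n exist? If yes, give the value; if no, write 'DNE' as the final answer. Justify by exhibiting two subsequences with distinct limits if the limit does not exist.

Examine the behaviour of a_n along subsequences.
a_{4k+1} = 11*sin(pi/2 + 2k*pi) = 11 -> 11. a_{4k+3} = 11*sin(3pi/2 + 2k*pi) = -11 -> -11.
Since these two subsequential limits are 11 and -11, distinct, the full sequence cannot converge (a convergent sequence has all subsequences tending to the same limit). So lim a_n does not exist.

DNE


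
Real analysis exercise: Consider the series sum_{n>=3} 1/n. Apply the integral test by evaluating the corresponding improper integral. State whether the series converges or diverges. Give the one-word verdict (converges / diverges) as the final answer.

Let f(x) = 1/x. Then f is positive, continuous, and decreasing on [3, infinity), so the integral test applies.
Compute the improper integral int_{3}^infinity f(x) dx:
  antiderivative F(x) = log(x).
  As x -> infinity, log(x) -> infinity.
  So int = infinity - log(3) = infinity. By the integral test, the series diverges.

diverges


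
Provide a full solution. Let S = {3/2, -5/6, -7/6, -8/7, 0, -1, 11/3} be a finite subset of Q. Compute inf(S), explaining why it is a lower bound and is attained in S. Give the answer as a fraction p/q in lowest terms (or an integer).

S is finite, so inf(S) = min(S).
Sorted increasing:
-7/6, -8/7, -1, -5/6, 0, 3/2, 11/3
The extremum is -7/6.
For every x in S, x >= -7/6. And -7/6 is in S, so it is attained.
Therefore inf(S) = -7/6.

-7/6


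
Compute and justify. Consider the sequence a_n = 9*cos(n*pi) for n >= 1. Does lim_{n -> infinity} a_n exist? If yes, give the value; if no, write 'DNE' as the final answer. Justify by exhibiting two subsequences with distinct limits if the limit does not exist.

Examine the behaviour of a_n along subsequences.
cos(n*pi) = (-1)^n, so a_n = 9*(-1)^n. a_{2k} = 9 -> 9. a_{2k+1} = -9 -> -9.
Since these two subsequential limits are 9 and -9, distinct, the full sequence cannot converge (a convergent sequence has all subsequences tending to the same limit). So lim a_n does not exist.

DNE


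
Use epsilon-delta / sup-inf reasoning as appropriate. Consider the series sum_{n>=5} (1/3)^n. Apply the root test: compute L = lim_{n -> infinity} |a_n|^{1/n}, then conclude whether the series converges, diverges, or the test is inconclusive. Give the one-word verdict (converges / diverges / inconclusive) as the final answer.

Let a_n denote the general term. Form |a_n|^(1/n) and simplify:
|a_n|^(1/n) = 1/3
Take the limit as n -> infinity: L = 1/3.
Since L = 1/3 < 1, the root test implies convergence.

converges


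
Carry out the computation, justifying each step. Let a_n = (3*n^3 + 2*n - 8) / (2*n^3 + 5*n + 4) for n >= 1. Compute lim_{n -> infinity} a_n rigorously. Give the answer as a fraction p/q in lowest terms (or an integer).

Divide numerator and denominator by n^3, the highest power:
numerator / n^3 = 3 + 2/n^2 - 8/n^3
denominator / n^3 = 2 + 5/n^2 + 4/n^3
As n -> infinity, all terms of the form c/n^k (k >= 1) tend to 0.
So numerator / n^3 -> 3 and denominator / n^3 -> 2.
Therefore lim a_n = 3/2.

3/2


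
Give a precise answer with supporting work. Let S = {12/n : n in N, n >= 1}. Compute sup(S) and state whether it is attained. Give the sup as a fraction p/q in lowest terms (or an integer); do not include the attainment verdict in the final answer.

Analysis:
- Values: 12, 6, 4, 3, ... strictly decreasing.
- The maximum is 12 (n=1); sup = 12 (attained).
- The set is bounded below by 0; 12/n -> 0 so 0 is the greatest lower bound.
- 0 is not in the set, so inf = 0 is not attained.
Conclusion: sup(S) = 12, attained in S.

12


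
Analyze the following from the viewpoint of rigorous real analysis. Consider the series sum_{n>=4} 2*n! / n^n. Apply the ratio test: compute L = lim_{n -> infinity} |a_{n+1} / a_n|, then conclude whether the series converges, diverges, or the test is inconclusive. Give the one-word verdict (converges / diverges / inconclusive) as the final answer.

Let a_n denote the general term. Form the ratio a_{n+1}/a_n and simplify:
a_{n+1}/a_n = (n/(n + 1))^n
Take the limit as n -> infinity: L = exp(-1).
Since L = exp(-1) < 1, the ratio test implies the series converges.

converges


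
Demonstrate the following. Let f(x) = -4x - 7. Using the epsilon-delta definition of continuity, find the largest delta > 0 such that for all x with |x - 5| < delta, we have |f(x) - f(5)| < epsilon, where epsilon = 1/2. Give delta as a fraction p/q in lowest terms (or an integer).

We compute f(5) = -4*(5) - 7 = -27.
|f(x) - f(5)| = |-4x - 7 - (-27)| = |-4(x - 5)| = 4|x - 5|.
We need 4|x - 5| < 1/2, i.e. |x - 5| < 1/2 / 4 = 1/8.
So any delta <= 1/8 works. Conversely, if delta > 1/8, then x = 5 + 1/8 satisfies |x - 5| = 1/8 < delta but |f(x) - f(5)| = 4 * 1/8 = 1/2, which is not < 1/2; so no larger delta works.
Hence the largest such delta is 1/8.

1/8


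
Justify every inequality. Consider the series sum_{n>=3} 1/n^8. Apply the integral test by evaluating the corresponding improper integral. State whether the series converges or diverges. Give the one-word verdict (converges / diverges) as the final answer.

Let f(x) = x^(-8). Then f is positive, continuous, and decreasing on [3, infinity), so the integral test applies.
Compute the improper integral int_{3}^infinity f(x) dx:
  antiderivative F(x) = -1/(7*x^7).
  As x -> infinity, F(x) -> 0 (since p = 8 > 1).
  So int = F(infinity) - F(3) = 0 - (-1/15309) = 1/15309.
  Finite, so by the integral test, the series converges.

converges


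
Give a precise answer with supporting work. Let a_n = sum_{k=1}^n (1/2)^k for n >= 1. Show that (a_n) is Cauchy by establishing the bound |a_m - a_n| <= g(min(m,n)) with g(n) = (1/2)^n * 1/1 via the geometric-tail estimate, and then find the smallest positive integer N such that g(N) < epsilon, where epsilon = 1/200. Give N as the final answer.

For m > n >= 1: |a_m - a_n| = sum_{k=n+1}^m (1/2)^k < sum_{k=n+1}^infinity (1/2)^k = (1/2)^(n+1) / (1 - 1/2) = (1/2)^n * (1/2) * (2/1) = (1/2)^n * 1/1.
So g(n) = (1/2)^n / 1. Since g(n) -> 0, (a_n) is Cauchy.
Now solve g(N) < 1/200: (1/2)^N / 1 < 1/200 <=> 2^N > 1 / (1 * 1/200) = 200.
Check powers of 2: 2^7 = 128 <= 200, 2^8 = 256 > 200.
So the smallest such N is 8. Check: g(8) = 1/(1 * 256) = 1/256 < 1/200.

8


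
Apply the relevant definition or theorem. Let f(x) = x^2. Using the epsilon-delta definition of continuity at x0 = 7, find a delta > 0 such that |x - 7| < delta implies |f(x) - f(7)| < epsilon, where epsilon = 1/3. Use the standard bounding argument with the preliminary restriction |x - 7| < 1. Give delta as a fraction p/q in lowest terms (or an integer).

Factor: |x^2 - (7)^2| = |x - 7| * |x + 7|.
Impose |x - 7| < 1 first. Then |x + 7| = |(x - 7) + 2*(7)| <= |x - 7| + 2*|7| < 1 + 14 = 15.
So |x^2 - (7)^2| < delta * 15.
We need delta * 15 <= 1/3, i.e. delta <= 1/3/15 = 1/45.
Since 1/45 < 1, this is tighter than 1; take delta = 1/45.
So delta = 1/45 works.

1/45


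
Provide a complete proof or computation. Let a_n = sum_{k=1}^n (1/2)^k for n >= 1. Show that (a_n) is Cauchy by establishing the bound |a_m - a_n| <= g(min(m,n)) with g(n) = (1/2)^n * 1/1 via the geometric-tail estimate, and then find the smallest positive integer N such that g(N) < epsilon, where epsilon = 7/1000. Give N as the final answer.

For m > n >= 1: |a_m - a_n| = sum_{k=n+1}^m (1/2)^k < sum_{k=n+1}^infinity (1/2)^k = (1/2)^(n+1) / (1 - 1/2) = (1/2)^n * (1/2) * (2/1) = (1/2)^n * 1/1.
So g(n) = (1/2)^n / 1. Since g(n) -> 0, (a_n) is Cauchy.
Now solve g(N) < 7/1000: (1/2)^N / 1 < 7/1000 <=> 2^N > 1 / (1 * 7/1000) = 1000/7.
Check powers of 2: 2^7 = 128 <= 1000/7, 2^8 = 256 > 1000/7.
So the smallest such N is 8. Check: g(8) = 1/(1 * 256) = 1/256 < 7/1000.

8


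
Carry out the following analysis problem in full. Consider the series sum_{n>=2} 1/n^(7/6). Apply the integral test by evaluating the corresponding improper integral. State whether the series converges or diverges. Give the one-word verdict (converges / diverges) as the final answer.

Let f(x) = x^(-7/6). Then f is positive, continuous, and decreasing on [2, infinity), so the integral test applies.
Compute the improper integral int_{2}^infinity f(x) dx:
  antiderivative F(x) = -6/x^(1/6).
  As x -> infinity, F(x) -> 0 (since p = 7/6 > 1).
  So int = F(infinity) - F(2) = 0 - (-3*2^(5/6)) = 3*2^(5/6).
  Finite, so by the integral test, the series converges.

converges


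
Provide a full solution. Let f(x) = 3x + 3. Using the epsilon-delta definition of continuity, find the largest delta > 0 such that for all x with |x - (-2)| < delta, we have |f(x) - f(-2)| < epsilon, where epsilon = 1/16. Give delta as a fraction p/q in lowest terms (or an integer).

We compute f(-2) = 3*(-2) + 3 = -3.
|f(x) - f(-2)| = |3x + 3 - (-3)| = |3(x - (-2))| = 3|x - (-2)|.
We need 3|x - (-2)| < 1/16, i.e. |x - (-2)| < 1/16 / 3 = 1/48.
So any delta <= 1/48 works. Conversely, if delta > 1/48, then x = -2 + 1/48 satisfies |x - (-2)| = 1/48 < delta but |f(x) - f(-2)| = 3 * 1/48 = 1/16, which is not < 1/16; so no larger delta works.
Hence the largest such delta is 1/48.

1/48


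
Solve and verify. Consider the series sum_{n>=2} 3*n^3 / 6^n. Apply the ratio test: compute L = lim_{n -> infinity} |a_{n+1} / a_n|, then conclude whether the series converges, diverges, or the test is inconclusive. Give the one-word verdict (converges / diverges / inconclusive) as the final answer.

Let a_n denote the general term. Form the ratio a_{n+1}/a_n and simplify:
a_{n+1}/a_n = (n + 1)^3/(6*n^3)
Take the limit as n -> infinity: L = 1/6.
Since L = 1/6 < 1, the ratio test implies the series converges.

converges


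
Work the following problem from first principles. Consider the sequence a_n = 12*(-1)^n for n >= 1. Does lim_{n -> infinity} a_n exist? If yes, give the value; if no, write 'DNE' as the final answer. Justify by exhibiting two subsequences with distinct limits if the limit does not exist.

Examine the behaviour of a_n along subsequences.
Even-n subsequence a_{2k} = 12 -> 12. Odd-n subsequence a_{2k+1} = -12 -> -12.
Since these two subsequential limits are 12 and -12, distinct, the full sequence cannot converge (a convergent sequence has all subsequences tending to the same limit). So lim a_n does not exist.

DNE


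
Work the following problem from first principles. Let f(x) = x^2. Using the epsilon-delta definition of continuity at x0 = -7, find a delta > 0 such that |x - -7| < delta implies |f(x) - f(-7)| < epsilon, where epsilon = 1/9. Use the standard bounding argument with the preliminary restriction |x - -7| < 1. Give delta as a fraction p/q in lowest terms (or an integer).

Factor: |x^2 - (-7)^2| = |x - -7| * |x + -7|.
Impose |x - -7| < 1 first. Then |x + -7| = |(x - -7) + 2*(-7)| <= |x - -7| + 2*|-7| < 1 + 14 = 15.
So |x^2 - (-7)^2| < delta * 15.
We need delta * 15 <= 1/9, i.e. delta <= 1/9/15 = 1/135.
Since 1/135 < 1, this is tighter than 1; take delta = 1/135.
So delta = 1/135 works.

1/135


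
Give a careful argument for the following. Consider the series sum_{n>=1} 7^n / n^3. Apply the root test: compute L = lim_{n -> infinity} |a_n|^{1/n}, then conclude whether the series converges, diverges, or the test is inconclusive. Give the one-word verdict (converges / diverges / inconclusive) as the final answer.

Let a_n denote the general term. Form |a_n|^(1/n) and simplify:
|a_n|^(1/n) = 7/n^(3/n)
Take the limit as n -> infinity: L = 7.
Since L = 7 > 1, the root test implies divergence.

diverges


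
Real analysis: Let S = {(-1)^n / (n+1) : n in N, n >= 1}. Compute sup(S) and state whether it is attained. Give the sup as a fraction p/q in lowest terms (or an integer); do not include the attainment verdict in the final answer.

Analysis:
- Values: -1/2, 1/3, -1/4, 1/5, -1/6, ...
- Positive terms (even n): 1/(2+1), 1/(4+1), ... decreasing -> max = 1/3 (n=2).
- Negative terms (odd n): -1/(1+1), -1/(3+1), ... increasing -> min = -1/2 (n=1).
- So sup = 1/3 (attained at n=2); inf = -1/2 (attained at n=1).
Conclusion: sup(S) = 1/3, attained in S.

1/3


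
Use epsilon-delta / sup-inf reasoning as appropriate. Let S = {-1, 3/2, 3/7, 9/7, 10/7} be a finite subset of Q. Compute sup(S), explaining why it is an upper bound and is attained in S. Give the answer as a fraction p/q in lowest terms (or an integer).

S is finite, so sup(S) = max(S).
Sorted decreasing:
3/2, 10/7, 9/7, 3/7, -1
The extremum is 3/2.
For every x in S, x <= 3/2. And 3/2 is in S, so it is attained.
Therefore sup(S) = 3/2.

3/2


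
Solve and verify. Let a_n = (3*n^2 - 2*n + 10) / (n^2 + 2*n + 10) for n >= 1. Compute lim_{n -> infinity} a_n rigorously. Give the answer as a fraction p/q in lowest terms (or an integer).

Divide numerator and denominator by n^2, the highest power:
numerator / n^2 = 3 - 2/n + 10/n^2
denominator / n^2 = 1 + 2/n + 10/n^2
As n -> infinity, all terms of the form c/n^k (k >= 1) tend to 0.
So numerator / n^2 -> 3 and denominator / n^2 -> 1.
Therefore lim a_n = 3.

3


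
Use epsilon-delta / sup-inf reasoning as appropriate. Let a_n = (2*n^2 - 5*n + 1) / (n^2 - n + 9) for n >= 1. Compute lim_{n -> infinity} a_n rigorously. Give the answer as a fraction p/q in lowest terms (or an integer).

Divide numerator and denominator by n^2, the highest power:
numerator / n^2 = 2 - 5/n + n^(-2)
denominator / n^2 = 1 - 1/n + 9/n^2
As n -> infinity, all terms of the form c/n^k (k >= 1) tend to 0.
So numerator / n^2 -> 2 and denominator / n^2 -> 1.
Therefore lim a_n = 2.

2


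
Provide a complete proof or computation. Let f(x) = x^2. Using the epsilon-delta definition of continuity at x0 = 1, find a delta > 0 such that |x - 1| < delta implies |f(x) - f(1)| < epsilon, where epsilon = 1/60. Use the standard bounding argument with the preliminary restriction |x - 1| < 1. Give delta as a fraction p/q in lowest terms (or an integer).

Factor: |x^2 - (1)^2| = |x - 1| * |x + 1|.
Impose |x - 1| < 1 first. Then |x + 1| = |(x - 1) + 2*(1)| <= |x - 1| + 2*|1| < 1 + 2 = 3.
So |x^2 - (1)^2| < delta * 3.
We need delta * 3 <= 1/60, i.e. delta <= 1/60/3 = 1/180.
Since 1/180 < 1, this is tighter than 1; take delta = 1/180.
So delta = 1/180 works.

1/180


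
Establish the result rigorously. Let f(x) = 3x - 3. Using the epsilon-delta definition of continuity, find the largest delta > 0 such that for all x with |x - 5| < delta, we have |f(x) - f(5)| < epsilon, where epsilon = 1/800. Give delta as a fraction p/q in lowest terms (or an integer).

We compute f(5) = 3*(5) - 3 = 12.
|f(x) - f(5)| = |3x - 3 - (12)| = |3(x - 5)| = 3|x - 5|.
We need 3|x - 5| < 1/800, i.e. |x - 5| < 1/800 / 3 = 1/2400.
So any delta <= 1/2400 works. Conversely, if delta > 1/2400, then x = 5 + 1/2400 satisfies |x - 5| = 1/2400 < delta but |f(x) - f(5)| = 3 * 1/2400 = 1/800, which is not < 1/800; so no larger delta works.
Hence the largest such delta is 1/2400.

1/2400


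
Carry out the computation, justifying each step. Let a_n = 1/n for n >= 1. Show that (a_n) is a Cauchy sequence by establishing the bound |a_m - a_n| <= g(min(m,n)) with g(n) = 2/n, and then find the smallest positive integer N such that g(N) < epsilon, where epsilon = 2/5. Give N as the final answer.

For any m, n >= 1, by the triangle inequality:
|a_m - a_n| = |1/m - 1/n| <= 1/m + 1/n <= 2/min(m,n).
So g(n) = 2/n bounds the Cauchy difference. Since g(n) -> 0, (a_n) is Cauchy.
Now solve g(N) < 2/5: 2/N < 2/5 <=> N > 2 / (2/5) = 5.
The smallest integer strictly greater than 5 is N = 6.
Check: g(6) = 2/6 = 1/3 < 2/5; g(5) = 2/5 >= 2/5. So N = 6.

6


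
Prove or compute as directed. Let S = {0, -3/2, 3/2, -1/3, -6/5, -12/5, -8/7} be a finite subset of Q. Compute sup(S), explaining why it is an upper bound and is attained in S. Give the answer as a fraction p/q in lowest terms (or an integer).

S is finite, so sup(S) = max(S).
Sorted decreasing:
3/2, 0, -1/3, -8/7, -6/5, -3/2, -12/5
The extremum is 3/2.
For every x in S, x <= 3/2. And 3/2 is in S, so it is attained.
Therefore sup(S) = 3/2.

3/2


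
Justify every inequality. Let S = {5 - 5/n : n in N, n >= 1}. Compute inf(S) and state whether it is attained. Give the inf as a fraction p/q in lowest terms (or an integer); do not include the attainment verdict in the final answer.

Analysis:
- Values: 0, 5/2, 10/3, 15/4, ... strictly increasing.
- Minimum is 0 (n=1); inf = 0 (attained).
- 5 - 5/n -> 5 from below; sup = 5, not attained.
Conclusion: inf(S) = 0, attained in S.

0


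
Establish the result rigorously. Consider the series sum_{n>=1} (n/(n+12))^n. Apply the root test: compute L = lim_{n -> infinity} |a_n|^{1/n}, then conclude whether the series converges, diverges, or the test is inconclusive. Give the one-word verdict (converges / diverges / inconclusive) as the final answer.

Let a_n denote the general term. Form |a_n|^(1/n) and simplify:
|a_n|^(1/n) = n/(n + 12)
Take the limit as n -> infinity: L = 1.
Since L = 1, the root test is inconclusive. (In fact a_n = (n/(n+12))^n -> e^(-12) != 0, so the nth-term test shows divergence; but the root test itself gives no conclusion.)

inconclusive


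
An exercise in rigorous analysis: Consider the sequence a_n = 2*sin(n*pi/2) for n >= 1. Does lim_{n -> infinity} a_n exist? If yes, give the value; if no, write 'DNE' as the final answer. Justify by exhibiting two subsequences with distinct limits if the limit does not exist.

Examine the behaviour of a_n along subsequences.
a_{4k+1} = 2*sin(pi/2 + 2k*pi) = 2 -> 2. a_{4k+3} = 2*sin(3pi/2 + 2k*pi) = -2 -> -2.
Since these two subsequential limits are 2 and -2, distinct, the full sequence cannot converge (a convergent sequence has all subsequences tending to the same limit). So lim a_n does not exist.

DNE


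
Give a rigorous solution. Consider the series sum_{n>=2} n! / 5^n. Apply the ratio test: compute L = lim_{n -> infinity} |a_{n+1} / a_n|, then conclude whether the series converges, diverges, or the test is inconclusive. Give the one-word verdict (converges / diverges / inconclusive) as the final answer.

Let a_n denote the general term. Form the ratio a_{n+1}/a_n and simplify:
a_{n+1}/a_n = n/5 + 1/5
Take the limit as n -> infinity: L = infinity.
Since L = infinity > 1 (or L = infinity), the ratio test implies the series diverges.

diverges


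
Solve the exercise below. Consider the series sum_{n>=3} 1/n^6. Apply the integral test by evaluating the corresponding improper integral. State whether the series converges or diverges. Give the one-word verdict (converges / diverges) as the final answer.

Let f(x) = x^(-6). Then f is positive, continuous, and decreasing on [3, infinity), so the integral test applies.
Compute the improper integral int_{3}^infinity f(x) dx:
  antiderivative F(x) = -1/(5*x^5).
  As x -> infinity, F(x) -> 0 (since p = 6 > 1).
  So int = F(infinity) - F(3) = 0 - (-1/1215) = 1/1215.
  Finite, so by the integral test, the series converges.

converges


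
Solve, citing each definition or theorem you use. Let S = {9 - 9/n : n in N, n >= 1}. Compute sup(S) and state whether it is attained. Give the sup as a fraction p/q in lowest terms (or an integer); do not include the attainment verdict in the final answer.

Analysis:
- Values: 0, 9/2, 6, 27/4, ... strictly increasing.
- Minimum is 0 (n=1); inf = 0 (attained).
- 9 - 9/n -> 9 from below; sup = 9, not attained.
Conclusion: sup(S) = 9, not attained in S.

9


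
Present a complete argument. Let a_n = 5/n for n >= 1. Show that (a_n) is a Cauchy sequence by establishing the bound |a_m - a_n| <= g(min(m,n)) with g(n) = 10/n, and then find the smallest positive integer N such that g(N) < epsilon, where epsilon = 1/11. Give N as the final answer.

For any m, n >= 1, by the triangle inequality:
|a_m - a_n| = |5/m - 5/n| <= 5*1/m + 5*1/n <= 10/min(m,n).
So g(n) = 10/n bounds the Cauchy difference. Since g(n) -> 0, (a_n) is Cauchy.
Now solve g(N) < 1/11: 10/N < 1/11 <=> N > 10 / (1/11) = 110.
The smallest integer strictly greater than 110 is N = 111.
Check: g(111) = 10/111 = 10/111 < 1/11; g(110) = 1/11 >= 1/11. So N = 111.

111


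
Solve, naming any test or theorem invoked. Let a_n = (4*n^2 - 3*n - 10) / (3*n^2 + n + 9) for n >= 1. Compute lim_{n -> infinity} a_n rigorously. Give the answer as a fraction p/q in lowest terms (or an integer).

Divide numerator and denominator by n^2, the highest power:
numerator / n^2 = 4 - 3/n - 10/n^2
denominator / n^2 = 3 + 1/n + 9/n^2
As n -> infinity, all terms of the form c/n^k (k >= 1) tend to 0.
So numerator / n^2 -> 4 and denominator / n^2 -> 3.
Therefore lim a_n = 4/3.

4/3


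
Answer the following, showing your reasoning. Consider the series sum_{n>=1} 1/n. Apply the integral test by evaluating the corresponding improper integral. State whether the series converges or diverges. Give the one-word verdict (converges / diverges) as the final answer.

Let f(x) = 1/x. Then f is positive, continuous, and decreasing on [1, infinity), so the integral test applies.
Compute the improper integral int_{1}^infinity f(x) dx:
  antiderivative F(x) = log(x).
  As x -> infinity, log(x) -> infinity.
  So int = infinity - log(1) = infinity. By the integral test, the series diverges.

diverges


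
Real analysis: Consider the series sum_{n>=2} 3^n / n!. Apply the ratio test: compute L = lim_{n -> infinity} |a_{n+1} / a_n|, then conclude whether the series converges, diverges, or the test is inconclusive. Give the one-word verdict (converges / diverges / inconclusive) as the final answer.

Let a_n denote the general term. Form the ratio a_{n+1}/a_n and simplify:
a_{n+1}/a_n = 3/(n + 1)
Take the limit as n -> infinity: L = 0.
Since L = 0 < 1, the ratio test implies the series converges.

converges


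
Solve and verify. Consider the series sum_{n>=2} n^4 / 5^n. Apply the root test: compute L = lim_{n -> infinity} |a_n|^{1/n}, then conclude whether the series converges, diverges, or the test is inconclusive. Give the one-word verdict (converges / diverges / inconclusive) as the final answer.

Let a_n denote the general term. Form |a_n|^(1/n) and simplify:
|a_n|^(1/n) = n^(4/n)/5
Take the limit as n -> infinity: L = 1/5.
Since L = 1/5 < 1, the root test implies convergence.

converges


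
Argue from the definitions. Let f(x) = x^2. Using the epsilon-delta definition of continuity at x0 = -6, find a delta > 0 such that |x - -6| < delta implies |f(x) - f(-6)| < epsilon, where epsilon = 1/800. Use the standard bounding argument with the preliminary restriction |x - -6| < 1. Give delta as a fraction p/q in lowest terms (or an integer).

Factor: |x^2 - (-6)^2| = |x - -6| * |x + -6|.
Impose |x - -6| < 1 first. Then |x + -6| = |(x - -6) + 2*(-6)| <= |x - -6| + 2*|-6| < 1 + 12 = 13.
So |x^2 - (-6)^2| < delta * 13.
We need delta * 13 <= 1/800, i.e. delta <= 1/800/13 = 1/10400.
Since 1/10400 < 1, this is tighter than 1; take delta = 1/10400.
So delta = 1/10400 works.

1/10400


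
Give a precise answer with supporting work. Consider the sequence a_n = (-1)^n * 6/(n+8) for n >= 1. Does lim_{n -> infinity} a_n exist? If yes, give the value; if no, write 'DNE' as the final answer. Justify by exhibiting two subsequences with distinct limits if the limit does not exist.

Examine the behaviour of a_n along subsequences.
Even-n subsequence a_{2k} = 6/(2k+8) -> 0. Odd-n subsequence a_{2k+1} = -6/(2k+9) -> 0. Both tend to 0, which suggests the limit is 0; verify directly.
|a_n - 0| = 6/(n+8) < 6/n for every n >= 1.
Given epsilon > 0, choose a positive integer N > 6/epsilon. Then for all n >= N, |a_n| < 6/n <= 6/N < epsilon.
So by the definition of the limit, lim a_n exists and equals 0.

0


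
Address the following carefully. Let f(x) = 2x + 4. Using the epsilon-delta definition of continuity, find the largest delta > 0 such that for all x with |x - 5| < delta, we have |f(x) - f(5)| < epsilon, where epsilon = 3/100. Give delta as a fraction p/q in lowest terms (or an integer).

We compute f(5) = 2*(5) + 4 = 14.
|f(x) - f(5)| = |2x + 4 - (14)| = |2(x - 5)| = 2|x - 5|.
We need 2|x - 5| < 3/100, i.e. |x - 5| < 3/100 / 2 = 3/200.
So any delta <= 3/200 works. Conversely, if delta > 3/200, then x = 5 + 3/200 satisfies |x - 5| = 3/200 < delta but |f(x) - f(5)| = 2 * 3/200 = 3/100, which is not < 3/100; so no larger delta works.
Hence the largest such delta is 3/200.

3/200


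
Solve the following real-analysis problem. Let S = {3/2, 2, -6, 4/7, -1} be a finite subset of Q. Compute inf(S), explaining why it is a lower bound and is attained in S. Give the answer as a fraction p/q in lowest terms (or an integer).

S is finite, so inf(S) = min(S).
Sorted increasing:
-6, -1, 4/7, 3/2, 2
The extremum is -6.
For every x in S, x >= -6. And -6 is in S, so it is attained.
Therefore inf(S) = -6.

-6


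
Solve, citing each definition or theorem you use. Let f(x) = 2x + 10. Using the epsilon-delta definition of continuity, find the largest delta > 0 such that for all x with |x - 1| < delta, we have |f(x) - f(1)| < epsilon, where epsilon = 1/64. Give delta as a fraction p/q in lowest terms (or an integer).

We compute f(1) = 2*(1) + 10 = 12.
|f(x) - f(1)| = |2x + 10 - (12)| = |2(x - 1)| = 2|x - 1|.
We need 2|x - 1| < 1/64, i.e. |x - 1| < 1/64 / 2 = 1/128.
So any delta <= 1/128 works. Conversely, if delta > 1/128, then x = 1 + 1/128 satisfies |x - 1| = 1/128 < delta but |f(x) - f(1)| = 2 * 1/128 = 1/64, which is not < 1/64; so no larger delta works.
Hence the largest such delta is 1/128.

1/128


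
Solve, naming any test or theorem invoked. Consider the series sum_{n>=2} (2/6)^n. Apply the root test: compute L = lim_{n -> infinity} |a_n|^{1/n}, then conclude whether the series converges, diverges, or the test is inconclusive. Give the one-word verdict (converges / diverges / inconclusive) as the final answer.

Let a_n denote the general term. Form |a_n|^(1/n) and simplify:
|a_n|^(1/n) = 1/3
Take the limit as n -> infinity: L = 1/3.
Since L = 1/3 < 1, the root test implies convergence.

converges


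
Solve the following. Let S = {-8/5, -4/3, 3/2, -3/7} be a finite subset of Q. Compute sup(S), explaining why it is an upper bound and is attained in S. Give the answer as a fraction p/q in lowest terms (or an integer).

S is finite, so sup(S) = max(S).
Sorted decreasing:
3/2, -3/7, -4/3, -8/5
The extremum is 3/2.
For every x in S, x <= 3/2. And 3/2 is in S, so it is attained.
Therefore sup(S) = 3/2.

3/2


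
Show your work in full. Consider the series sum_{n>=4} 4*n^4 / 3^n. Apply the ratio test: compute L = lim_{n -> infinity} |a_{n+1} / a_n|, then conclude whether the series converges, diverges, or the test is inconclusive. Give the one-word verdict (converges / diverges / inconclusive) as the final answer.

Let a_n denote the general term. Form the ratio a_{n+1}/a_n and simplify:
a_{n+1}/a_n = (n + 1)^4/(3*n^4)
Take the limit as n -> infinity: L = 1/3.
Since L = 1/3 < 1, the ratio test implies the series converges.

converges


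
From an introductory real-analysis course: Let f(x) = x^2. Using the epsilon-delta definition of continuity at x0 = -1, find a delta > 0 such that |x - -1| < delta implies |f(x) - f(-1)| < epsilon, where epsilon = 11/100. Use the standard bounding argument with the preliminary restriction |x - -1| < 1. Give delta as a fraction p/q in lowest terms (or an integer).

Factor: |x^2 - (-1)^2| = |x - -1| * |x + -1|.
Impose |x - -1| < 1 first. Then |x + -1| = |(x - -1) + 2*(-1)| <= |x - -1| + 2*|-1| < 1 + 2 = 3.
So |x^2 - (-1)^2| < delta * 3.
We need delta * 3 <= 11/100, i.e. delta <= 11/100/3 = 11/300.
Since 11/300 < 1, this is tighter than 1; take delta = 11/300.
So delta = 11/300 works.

11/300


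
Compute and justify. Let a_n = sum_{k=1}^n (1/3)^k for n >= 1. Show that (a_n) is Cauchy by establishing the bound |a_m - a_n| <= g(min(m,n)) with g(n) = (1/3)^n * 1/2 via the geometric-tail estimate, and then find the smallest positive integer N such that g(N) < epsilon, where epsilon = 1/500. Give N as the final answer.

For m > n >= 1: |a_m - a_n| = sum_{k=n+1}^m (1/3)^k < sum_{k=n+1}^infinity (1/3)^k = (1/3)^(n+1) / (1 - 1/3) = (1/3)^n * (1/3) * (3/2) = (1/3)^n * 1/2.
So g(n) = (1/3)^n / 2. Since g(n) -> 0, (a_n) is Cauchy.
Now solve g(N) < 1/500: (1/3)^N / 2 < 1/500 <=> 3^N > 1 / (2 * 1/500) = 250.
Check powers of 3: 3^5 = 243 <= 250, 3^6 = 729 > 250.
So the smallest such N is 6. Check: g(6) = 1/(2 * 729) = 1/1458 < 1/500.

6


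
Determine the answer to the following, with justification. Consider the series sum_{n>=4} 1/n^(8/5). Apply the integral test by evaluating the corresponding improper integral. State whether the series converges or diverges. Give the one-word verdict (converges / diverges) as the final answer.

Let f(x) = x^(-8/5). Then f is positive, continuous, and decreasing on [4, infinity), so the integral test applies.
Compute the improper integral int_{4}^infinity f(x) dx:
  antiderivative F(x) = -5/(3*x^(3/5)).
  As x -> infinity, F(x) -> 0 (since p = 8/5 > 1).
  So int = F(infinity) - F(4) = 0 - (-5*2^(4/5)/12) = 5*2^(4/5)/12.
  Finite, so by the integral test, the series converges.

converges


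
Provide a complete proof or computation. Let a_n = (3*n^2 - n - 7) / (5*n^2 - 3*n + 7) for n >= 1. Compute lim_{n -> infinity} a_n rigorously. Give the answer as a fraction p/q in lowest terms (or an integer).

Divide numerator and denominator by n^2, the highest power:
numerator / n^2 = 3 - 1/n - 7/n^2
denominator / n^2 = 5 - 3/n + 7/n^2
As n -> infinity, all terms of the form c/n^k (k >= 1) tend to 0.
So numerator / n^2 -> 3 and denominator / n^2 -> 5.
Therefore lim a_n = 3/5.

3/5


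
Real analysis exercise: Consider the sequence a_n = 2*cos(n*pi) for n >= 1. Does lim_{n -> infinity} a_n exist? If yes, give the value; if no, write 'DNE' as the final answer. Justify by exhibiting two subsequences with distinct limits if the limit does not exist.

Examine the behaviour of a_n along subsequences.
cos(n*pi) = (-1)^n, so a_n = 2*(-1)^n. a_{2k} = 2 -> 2. a_{2k+1} = -2 -> -2.
Since these two subsequential limits are 2 and -2, distinct, the full sequence cannot converge (a convergent sequence has all subsequences tending to the same limit). So lim a_n does not exist.

DNE


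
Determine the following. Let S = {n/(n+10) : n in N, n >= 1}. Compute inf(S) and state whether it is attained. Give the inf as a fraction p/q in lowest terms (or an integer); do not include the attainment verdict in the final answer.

Analysis:
- Values: 1/11, 1/6, 3/13, 2/7, ... strictly increasing.
- Minimum is 1/11 (n=1); inf = 1/11 (attained).
- n/(n+10) = 1 - 10/(n+10) -> 1 from below as n -> infinity, and never equals 1.
- So sup = 1 (not attained).
Conclusion: inf(S) = 1/11, attained in S.

1/11
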